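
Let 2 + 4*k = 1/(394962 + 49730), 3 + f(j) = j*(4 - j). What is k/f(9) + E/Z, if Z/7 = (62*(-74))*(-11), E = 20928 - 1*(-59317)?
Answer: 54284735609/228507652352 ≈ 0.23756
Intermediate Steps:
E = 80245 (E = 20928 + 59317 = 80245)
Z = 353276 (Z = 7*((62*(-74))*(-11)) = 7*(-4588*(-11)) = 7*50468 = 353276)
f(j) = -3 + j*(4 - j)
k = -889383/1778768 (k = -1/2 + 1/(4*(394962 + 49730)) = -1/2 + (1/4)/444692 = -1/2 + (1/4)*(1/444692) = -1/2 + 1/1778768 = -889383/1778768 ≈ -0.50000)
k/f(9) + E/Z = -889383/(1778768*(-3 - 1*9**2 + 4*9)) + 80245/353276 = -889383/(1778768*(-3 - 1*81 + 36)) + 80245*(1/353276) = -889383/(1778768*(-3 - 81 + 36)) + 7295/32116 = -889383/1778768/(-48) + 7295/32116 = -889383/1778768*(-1/48) + 7295/32116 = 296461/28460288 + 7295/32116 = 54284735609/228507652352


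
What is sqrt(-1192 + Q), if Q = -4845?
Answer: I*sqrt(6037) ≈ 77.698*I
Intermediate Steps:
sqrt(-1192 + Q) = sqrt(-1192 - 4845) = sqrt(-6037) = I*sqrt(6037)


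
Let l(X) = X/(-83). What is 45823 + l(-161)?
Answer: 3803470/83 ≈ 45825.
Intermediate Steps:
l(X) = -X/83 (l(X) = X*(-1/83) = -X/83)
45823 + l(-161) = 45823 - 1/83*(-161) = 45823 + 161/83 = 3803470/83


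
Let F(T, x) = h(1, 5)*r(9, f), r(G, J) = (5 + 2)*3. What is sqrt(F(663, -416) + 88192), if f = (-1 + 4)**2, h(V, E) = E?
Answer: sqrt(88297) ≈ 297.15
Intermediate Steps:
f = 9 (f = 3**2 = 9)
r(G, J) = 21 (r(G, J) = 7*3 = 21)
F(T, x) = 105 (F(T, x) = 5*21 = 105)
sqrt(F(663, -416) + 88192) = sqrt(105 + 88192) = sqrt(88297)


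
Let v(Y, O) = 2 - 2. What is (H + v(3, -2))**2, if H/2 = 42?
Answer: 7056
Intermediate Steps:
H = 84 (H = 2*42 = 84)
v(Y, O) = 0
(H + v(3, -2))**2 = (84 + 0)**2 = 84**2 = 7056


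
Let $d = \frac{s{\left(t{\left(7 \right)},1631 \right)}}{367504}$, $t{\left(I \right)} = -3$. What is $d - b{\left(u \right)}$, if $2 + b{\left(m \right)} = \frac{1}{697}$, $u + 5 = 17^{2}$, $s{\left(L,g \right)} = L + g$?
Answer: $\frac{128266947}{64037572} \approx 2.003$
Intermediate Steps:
$u = 284$ ($u = -5 + 17^{2} = -5 + 289 = 284$)
$b{\left(m \right)} = - \frac{1393}{697}$ ($b{\left(m \right)} = -2 + \frac{1}{697} = - \frac{1393}{697}$)
$d = \frac{407}{91876}$ ($d = \frac{-3 + 1631}{367504} = 1628 \cdot \frac{1}{367504} = \frac{407}{91876} \approx 0.0044299$)
$d - b{\left(u \right)} = \frac{407}{91876} - - \frac{1393}{697} = \frac{407}{91876} + \frac{1393}{697} = \frac{128266947}{64037572}$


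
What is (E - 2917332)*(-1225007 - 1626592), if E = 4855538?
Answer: -5526986291394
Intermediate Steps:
(E - 2917332)*(-1225007 - 1626592) = (4855538 - 2917332)*(-1225007 - 1626592) = 1938206*(-2851599) = -5526986291394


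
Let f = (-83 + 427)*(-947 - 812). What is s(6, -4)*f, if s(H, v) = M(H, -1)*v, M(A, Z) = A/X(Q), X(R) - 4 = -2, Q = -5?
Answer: 7261152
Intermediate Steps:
X(R) = 2 (X(R) = 4 - 2 = 2)
M(A, Z) = A/2
s(H, v) = H*v/2 (s(H, v) = (H/2)*v = H*v/2)
f = -605096 (f = 344*(-1759) = -605096)
s(6, -4)*f = ((1/2)*6*(-4))*(-605096) = -12*(-605096) = 7261152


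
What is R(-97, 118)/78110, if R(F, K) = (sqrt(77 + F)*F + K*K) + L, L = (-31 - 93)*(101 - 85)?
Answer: 1194/7811 - 97*I*sqrt(5)/39055 ≈ 0.15286 - 0.0055537*I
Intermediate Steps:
L = -1984 (L = -124*16 = -1984)
R(F, K) = -1984 + K**2 + F*sqrt(77 + F) (R(F, K) = (sqrt(77 + F)*F + K*K) - 1984 = (F*sqrt(77 + F) + K**2) - 1984 = (K**2 + F*sqrt(77 + F)) - 1984 = -1984 + K**2 + F*sqrt(77 + F))
R(-97, 118)/78110 = (-1984 + 118**2 - 97*sqrt(77 - 97))/78110 = (-1984 + 13924 - 194*I*sqrt(5))*(1/78110) = (11940 - 194*I*sqrt(5))*(1/78110) = 1194/7811 - 97*I*sqrt(5)/39055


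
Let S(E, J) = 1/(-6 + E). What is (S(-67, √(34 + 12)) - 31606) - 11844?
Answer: -3171851/73 ≈ -43450.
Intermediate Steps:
(S(-67, √(34 + 12)) - 31606) - 11844 = (1/(-6 - 67) - 31606) - 11844 = (1/(-73) - 31606) - 11844 = (-1/73 - 31606) - 11844 = -2307239/73 - 11844 = -3171851/73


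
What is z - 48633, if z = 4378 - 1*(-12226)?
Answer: -32029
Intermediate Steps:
z = 16604 (z = 4378 + 12226 = 16604)
z - 48633 = 16604 - 48633 = -32029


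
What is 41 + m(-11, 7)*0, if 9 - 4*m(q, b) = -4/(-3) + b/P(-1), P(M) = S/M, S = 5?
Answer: 41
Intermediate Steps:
P(M) = 5/M
m(q, b) = 23/12 + b/20 (m(q, b) = 9/4 - (-4/(-3) + b/((5/(-1))))/4 = 9/4 - (-4*(-1/3) + b/((5*(-1))))/4 = 9/4 - (4/3 + b/(-5))/4 = 9/4 - (4/3 + b*(-1/5))/4 = 9/4 - (4/3 - b/5)/4 = 9/4 + (-1/3 + b/20) = 23/12 + b/20)
41 + m(-11, 7)*0 = 41 + (23/12 + (1/20)*7)*0 = 41 + (23/12 + 7/20)*0 = 41 + (34/15)*0 = 41 + 0 = 41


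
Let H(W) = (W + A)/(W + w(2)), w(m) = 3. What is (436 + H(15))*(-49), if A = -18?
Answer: -128135/6 ≈ -21356.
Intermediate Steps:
H(W) = (-18 + W)/(3 + W) (H(W) = (W - 18)/(W + 3) = (-18 + W)/(3 + W))
(436 + H(15))*(-49) = (436 + (-18 + 15)/(3 + 15))*(-49) = (436 - 3/18)*(-49) = (436 + (1/18)*(-3))*(-49) = (436 - ⅙)*(-49) = (2615/6)*(-49) = -128135/6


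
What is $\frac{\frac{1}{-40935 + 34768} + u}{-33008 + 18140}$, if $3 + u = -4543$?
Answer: $\frac{9345061}{30563652} \approx 0.30576$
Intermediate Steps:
$u = -4546$ ($u = -3 - 4543 = -4546$)
$\frac{\frac{1}{-40935 + 34768} + u}{-33008 + 18140} = \frac{\frac{1}{-40935 + 34768} - 4546}{-33008 + 18140} = \frac{\frac{1}{-6167} - 4546}{-14868} = \left(- \frac{1}{6167} - 4546\right) \left(- \frac{1}{14868}\right) = \left(- \frac{28035183}{6167}\right) \left(- \frac{1}{14868}\right) = \frac{9345061}{30563652}$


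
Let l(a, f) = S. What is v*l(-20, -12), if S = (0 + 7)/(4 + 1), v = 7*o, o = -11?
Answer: -539/5 ≈ -107.80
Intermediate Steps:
v = -77 (v = 7*(-11) = -77)
S = 7/5 ≈ 1.4000
l(a, f) = 7/5
v*l(-20, -12) = -77*7/5 = -539/5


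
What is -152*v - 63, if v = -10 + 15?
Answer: -823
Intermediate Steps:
v = 5
-152*v - 63 = -152*5 - 63 = -760 - 63 = -823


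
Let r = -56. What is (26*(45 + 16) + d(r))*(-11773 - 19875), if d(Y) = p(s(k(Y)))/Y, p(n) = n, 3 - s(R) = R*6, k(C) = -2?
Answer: -351296756/7 ≈ -5.0185e+7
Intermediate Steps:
s(R) = 3 - 6*R (s(R) = 3 - R*6 = 3 - 6*R)
d(Y) = 15/Y (d(Y) = (3 - 6*(-2))/Y = (3 + 12)/Y = 15/Y)
(26*(45 + 16) + d(r))*(-11773 - 19875) = (26*(45 + 16) + 15/(-56))*(-11773 - 19875) = (26*61 + 15*(-1/56))*(-31648) = (1586 - 15/56)*(-31648) = (88801/56)*(-31648) = -351296756/7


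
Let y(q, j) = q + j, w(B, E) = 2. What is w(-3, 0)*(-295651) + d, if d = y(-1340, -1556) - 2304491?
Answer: -2898689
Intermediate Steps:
y(q, j) = j + q
d = -2307387 (d = (-1556 - 1340) - 2304491 = -2896 - 2304491 = -2307387)
w(-3, 0)*(-295651) + d = 2*(-295651) - 2307387 = -591302 - 2307387 = -2898689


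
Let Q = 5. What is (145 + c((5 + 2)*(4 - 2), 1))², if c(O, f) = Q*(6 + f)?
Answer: 32400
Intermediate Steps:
c(O, f) = 30 + 5*f (c(O, f) = 5*(6 + f) = 30 + 5*f)
(145 + c((5 + 2)*(4 - 2), 1))² = (145 + (30 + 5*1))² = (145 + (30 + 5))² = (145 + 35)² = 180² = 32400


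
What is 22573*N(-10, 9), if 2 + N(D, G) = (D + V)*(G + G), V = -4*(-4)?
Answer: 2392738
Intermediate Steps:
V = 16
N(D, G) = -2 + 2*G*(16 + D) (N(D, G) = -2 + (D + 16)*(G + G) = -2 + (16 + D)*(2*G) = -2 + 2*G*(16 + D))
22573*N(-10, 9) = 22573*(-2 + 32*9 + 2*(-10)*9) = 22573*(-2 + 288 - 180) = 22573*106 = 2392738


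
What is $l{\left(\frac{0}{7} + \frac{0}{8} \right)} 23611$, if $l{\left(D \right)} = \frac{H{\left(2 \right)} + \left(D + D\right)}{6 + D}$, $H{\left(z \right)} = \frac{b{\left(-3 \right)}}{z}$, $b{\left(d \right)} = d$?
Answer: $- \frac{23611}{4} \approx -5902.8$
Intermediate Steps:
$H{\left(z \right)} = - \frac{3}{z}$
$l{\left(D \right)} = \frac{- \frac{3}{2} + 2 D}{6 + D}$ ($l{\left(D \right)} = \frac{- \frac{3}{2} + \left(D + D\right)}{6 + D} = \frac{\left(-3\right) \frac{1}{2} + 2 D}{6 + D} = \frac{- \frac{3}{2} + 2 D}{6 + D}$)
$l{\left(\frac{0}{7} + \frac{0}{8} \right)} 23611 = \frac{-3 + 4 \left(\frac{0}{7} + \frac{0}{8}\right)}{2 \left(6 + \left(\frac{0}{7} + \frac{0}{8}\right)\right)} 23611 = \frac{-3 + 4 \left(0 \cdot \frac{1}{7} + 0 \cdot \frac{1}{8}\right)}{2 \left(6 + \left(0 \cdot \frac{1}{7} + 0 \cdot \frac{1}{8}\right)\right)} 23611 = \frac{-3 + 4 \left(0 + 0\right)}{2 \left(6 + \left(0 + 0\right)\right)} 23611 = \frac{-3 + 4 \cdot 0}{2 \left(6 + 0\right)} 23611 = \frac{-3 + 0}{2 \cdot 6} \cdot 23611 = \frac{1}{2} \cdot \frac{1}{6} \left(-3\right) 23611 = \left(- \frac{1}{4}\right) 23611 = - \frac{23611}{4}$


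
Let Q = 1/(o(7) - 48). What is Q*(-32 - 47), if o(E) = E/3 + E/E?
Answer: 237/134 ≈ 1.7687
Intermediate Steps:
o(E) = 1 + E/3 (o(E) = E*(1/3) + 1 = E/3 + 1 = 1 + E/3)
Q = -3/134 (Q = 1/((1 + (1/3)*7) - 48) = 1/((1 + 7/3) - 48) = 1/(10/3 - 48) = 1/(-134/3) = -3/134 ≈ -0.022388)
Q*(-32 - 47) = -3*(-32 - 47)/134 = -3/134*(-79) = 237/134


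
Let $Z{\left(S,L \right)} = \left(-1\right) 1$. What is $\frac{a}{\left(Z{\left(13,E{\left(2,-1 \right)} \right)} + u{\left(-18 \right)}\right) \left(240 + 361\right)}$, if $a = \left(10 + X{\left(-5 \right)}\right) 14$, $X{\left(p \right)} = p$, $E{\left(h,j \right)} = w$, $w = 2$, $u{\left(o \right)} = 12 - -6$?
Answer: $\frac{70}{10217} \approx 0.0068513$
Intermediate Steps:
$u{\left(o \right)} = 18$ ($u{\left(o \right)} = 12 + 6 = 18$)
$E{\left(h,j \right)} = 2$
$Z{\left(S,L \right)} = -1$
$a = 70$ ($a = \left(10 - 5\right) 14 = 5 \cdot 14 = 70$)
$\frac{a}{\left(Z{\left(13,E{\left(2,-1 \right)} \right)} + u{\left(-18 \right)}\right) \left(240 + 361\right)} = \frac{70}{\left(-1 + 18\right) \left(240 + 361\right)} = \frac{70}{17 \cdot 601} = \frac{70}{10217}$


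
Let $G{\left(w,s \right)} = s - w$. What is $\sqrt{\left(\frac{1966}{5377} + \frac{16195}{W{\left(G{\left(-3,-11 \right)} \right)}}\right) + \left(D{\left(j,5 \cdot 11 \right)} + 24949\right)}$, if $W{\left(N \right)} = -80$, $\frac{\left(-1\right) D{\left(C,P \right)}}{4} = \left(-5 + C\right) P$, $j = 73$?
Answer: $\frac{7 \sqrt{92395405273}}{21508} \approx 98.929$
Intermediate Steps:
$D{\left(C,P \right)} = - 4 P \left(-5 + C\right)$ ($D{\left(C,P \right)} = - 4 \left(-5 + C\right) P = - 4 P \left(-5 + C\right)$)
$\sqrt{\left(\frac{1966}{5377} + \frac{16195}{W{\left(G{\left(-3,-11 \right)} \right)}}\right) + \left(D{\left(j,5 \cdot 11 \right)} + 24949\right)} = \sqrt{\left(\frac{1966}{5377} + \frac{16195}{-80}\right) + \left(4 \cdot 5 \cdot 11 \left(5 - 73\right) + 24949\right)} = \sqrt{\left(1966 \cdot \frac{1}{5377} + 16195 \left(- \frac{1}{80}\right)\right) + \left(4 \cdot 55 \left(5 - 73\right) + 24949\right)} = \sqrt{\left(\frac{1966}{5377} - \frac{3239}{16}\right) + \left(4 \cdot 55 \left(-68\right) + 24949\right)} = \sqrt{- \frac{17384647}{86032} + \left(-14960 + 24949\right)} = \sqrt{- \frac{17384647}{86032} + 9989} = \sqrt{\frac{841989001}{86032}} = \frac{7 \sqrt{92395405273}}{21508}$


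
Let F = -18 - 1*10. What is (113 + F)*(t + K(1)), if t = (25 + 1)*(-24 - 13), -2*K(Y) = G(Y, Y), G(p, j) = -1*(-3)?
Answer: -163795/2 ≈ -81898.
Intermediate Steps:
G(p, j) = 3
K(Y) = -3/2 (K(Y) = -1/2*3 = -3/2)
F = -28 (F = -18 - 10 = -28)
t = -962 (t = 26*(-37) = -962)
(113 + F)*(t + K(1)) = (113 - 28)*(-962 - 3/2) = 85*(-1927/2) = -163795/2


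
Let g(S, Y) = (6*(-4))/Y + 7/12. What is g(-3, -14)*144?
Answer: 2316/7 ≈ 330.86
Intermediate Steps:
g(S, Y) = 7/12 - 24/Y (g(S, Y) = -24/Y + 7*(1/12) = -24/Y + 7/12 = 7/12 - 24/Y)
g(-3, -14)*144 = (7/12 - 24/(-14))*144 = (7/12 - 24*(-1/14))*144 = (7/12 + 12/7)*144 = (193/84)*144 = 2316/7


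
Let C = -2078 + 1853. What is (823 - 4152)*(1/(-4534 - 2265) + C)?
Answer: 5092624304/6799 ≈ 7.4903e+5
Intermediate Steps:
C = -225
(823 - 4152)*(1/(-4534 - 2265) + C) = (823 - 4152)*(1/(-4534 - 2265) - 225) = -3329*(1/(-6799) - 225) = -3329*(-1/6799 - 225) = -3329*(-1529776/6799) = 5092624304/6799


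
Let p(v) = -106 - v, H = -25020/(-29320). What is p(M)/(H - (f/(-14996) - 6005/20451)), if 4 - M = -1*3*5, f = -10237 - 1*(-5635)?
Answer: -7024961958375/47212761118 ≈ -148.79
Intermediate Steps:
f = -4602 (f = -10237 + 5635 = -4602)
H = 1251/1466 (H = -25020*(-1/29320) = 1251/1466 ≈ 0.85334)
M = 19 (M = 4 - (-1*3)*5 = 4 - (-3)*5 = 4 - 1*(-15) = 4 + 15 = 19)
p(M)/(H - (f/(-14996) - 6005/20451)) = (-106 - 1*19)/(1251/1466 - (-4602/(-14996) - 6005/20451)) = (-106 - 19)/(1251/1466 - (-4602*(-1/14996) - 6005*1/20451)) = -125/(1251/1466 - (2301/7498 - 6005/20451)) = -125/(1251/1466 - 1*2032261/153341598) = -125/(1251/1466 - 2032261/153341598) = -125/47212761118/56199695667 = -125*56199695667/47212761118 = -7024961958375/47212761118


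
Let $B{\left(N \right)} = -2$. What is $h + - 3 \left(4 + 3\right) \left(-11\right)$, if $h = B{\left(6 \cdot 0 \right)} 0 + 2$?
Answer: $233$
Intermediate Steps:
$h = 2$ ($h = \left(-2\right) 0 + 2 = 0 + 2 = 2$)
$h + - 3 \left(4 + 3\right) \left(-11\right) = 2 + - 3 \left(4 + 3\right) \left(-11\right) = 2 + \left(-3\right) 7 \left(-11\right) = 2 - -231 = 2 + 231 = 233$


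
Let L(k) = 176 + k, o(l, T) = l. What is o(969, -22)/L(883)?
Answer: 323/353 ≈ 0.91501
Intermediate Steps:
o(969, -22)/L(883) = 969/(176 + 883) = 969/1059 = 969*(1/1059) = 323/353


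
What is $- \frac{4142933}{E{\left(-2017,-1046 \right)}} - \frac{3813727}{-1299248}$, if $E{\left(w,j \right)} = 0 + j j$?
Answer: $- \frac{302509421013}{355382006192} \approx -0.85122$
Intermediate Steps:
$E{\left(w,j \right)} = j^{2}$ ($E{\left(w,j \right)} = 0 + j^{2} = j^{2}$)
$- \frac{4142933}{E{\left(-2017,-1046 \right)}} - \frac{3813727}{-1299248} = - \frac{4142933}{\left(-1046\right)^{2}} - \frac{3813727}{-1299248} = - \frac{4142933}{1094116} - - \frac{3813727}{1299248} = \left(-4142933\right) \frac{1}{1094116} + \frac{3813727}{1299248} = - \frac{4142933}{1094116} + \frac{3813727}{1299248} = - \frac{302509421013}{355382006192}$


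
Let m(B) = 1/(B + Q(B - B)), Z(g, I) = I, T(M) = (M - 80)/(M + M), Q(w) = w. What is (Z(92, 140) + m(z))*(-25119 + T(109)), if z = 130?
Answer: -99667092513/28340 ≈ -3.5168e+6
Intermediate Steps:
T(M) = (-80 + M)/(2*M) (T(M) = (-80 + M)/((2*M)) = (-80 + M)*(1/(2*M)) = (-80 + M)/(2*M))
m(B) = 1/B (m(B) = 1/(B + (B - B)) = 1/(B + 0) = 1/B)
(Z(92, 140) + m(z))*(-25119 + T(109)) = (140 + 1/130)*(-25119 + (1/2)*(-80 + 109)/109) = (140 + 1/130)*(-25119 + (1/2)*(1/109)*29) = 18201*(-25119 + 29/218)/130 = (18201/130)*(-5475913/218) = -99667092513/28340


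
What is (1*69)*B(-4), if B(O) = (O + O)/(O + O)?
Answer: 69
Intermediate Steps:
B(O) = 1 (B(O) = (2*O)/((2*O)) = (2*O)*(1/(2*O)) = 1)
(1*69)*B(-4) = (1*69)*1 = 69*1 = 69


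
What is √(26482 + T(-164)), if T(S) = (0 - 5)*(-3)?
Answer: √26497 ≈ 162.78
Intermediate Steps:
T(S) = 15 (T(S) = -5*(-3) = 15)
√(26482 + T(-164)) = √(26482 + 15) = √26497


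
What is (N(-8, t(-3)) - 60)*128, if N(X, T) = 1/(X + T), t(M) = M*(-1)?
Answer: -38528/5 ≈ -7705.6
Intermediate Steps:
t(M) = -M
N(X, T) = 1/(T + X)
(N(-8, t(-3)) - 60)*128 = (1/(-1*(-3) - 8) - 60)*128 = (1/(3 - 8) - 60)*128 = (1/(-5) - 60)*128 = (-⅕ - 60)*128 = -301/5*128 = -38528/5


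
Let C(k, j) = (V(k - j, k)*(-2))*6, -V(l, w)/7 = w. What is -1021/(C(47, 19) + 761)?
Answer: -1021/4709 ≈ -0.21682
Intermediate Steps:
V(l, w) = -7*w
C(k, j) = 84*k (C(k, j) = (-7*k*(-2))*6 = (14*k)*6 = 84*k)
-1021/(C(47, 19) + 761) = -1021/(84*47 + 761) = -1021/(3948 + 761) = -1021/4709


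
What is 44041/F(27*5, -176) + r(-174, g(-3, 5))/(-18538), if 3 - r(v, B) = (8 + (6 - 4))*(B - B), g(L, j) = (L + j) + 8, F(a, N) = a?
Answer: 816431653/2502630 ≈ 326.23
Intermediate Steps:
g(L, j) = 8 + L + j
r(v, B) = 3 (r(v, B) = 3 - (8 + (6 - 4))*(B - B) = 3 - (8 + 2)*0 = 3 - 10*0 = 3 - 1*0 = 3 + 0 = 3)
44041/F(27*5, -176) + r(-174, g(-3, 5))/(-18538) = 44041/((27*5)) + 3/(-18538) = 44041/135 + 3*(-1/18538) = 44041*(1/135) - 3/18538 = 44041/135 - 3/18538 = 816431653/2502630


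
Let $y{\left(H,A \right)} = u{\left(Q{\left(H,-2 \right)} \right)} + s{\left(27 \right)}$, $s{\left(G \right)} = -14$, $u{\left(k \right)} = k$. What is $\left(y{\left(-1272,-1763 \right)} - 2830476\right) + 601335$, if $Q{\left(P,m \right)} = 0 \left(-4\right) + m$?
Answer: $-2229157$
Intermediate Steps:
$Q{\left(P,m \right)} = m$ ($Q{\left(P,m \right)} = 0 + m = m$)
$y{\left(H,A \right)} = -16$ ($y{\left(H,A \right)} = -2 - 14 = -16$)
$\left(y{\left(-1272,-1763 \right)} - 2830476\right) + 601335 = \left(-16 - 2830476\right) + 601335 = -2830492 + 601335 = -2229157$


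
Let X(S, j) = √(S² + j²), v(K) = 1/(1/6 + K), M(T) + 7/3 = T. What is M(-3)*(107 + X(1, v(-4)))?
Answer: -1712/3 - 16*√565/69 ≈ -576.18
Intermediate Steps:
M(T) = -7/3 + T
v(K) = 1/(⅙ + K) (v(K) = 1/(1*(⅙) + K) = 1/(⅙ + K))
M(-3)*(107 + X(1, v(-4))) = (-7/3 - 3)*(107 + √(1² + (6/(1 + 6*(-4)))²)) = -16*(107 + √(1 + (6/(1 - 24))²))/3 = -16*(107 + √(1 + (6/(-23))²))/3 = -16*(107 + √(1 + (6*(-1/23))²))/3 = -16*(107 + √(1 + (-6/23)²))/3 = -16*(107 + √(1 + 36/529))/3 = -16*(107 + √(565/529))/3 = -16*(107 + √565/23)/3 = -1712/3 - 16*√565/69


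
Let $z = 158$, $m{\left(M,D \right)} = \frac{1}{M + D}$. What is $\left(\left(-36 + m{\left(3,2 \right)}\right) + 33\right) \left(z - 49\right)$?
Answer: $- \frac{1526}{5} \approx -305.2$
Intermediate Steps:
$m{\left(M,D \right)} = \frac{1}{D + M}$
$\left(\left(-36 + m{\left(3,2 \right)}\right) + 33\right) \left(z - 49\right) = \left(\left(-36 + \frac{1}{2 + 3}\right) + 33\right) \left(158 - 49\right) = \left(\left(-36 + \frac{1}{5}\right) + 33\right) 109 = \left(- \frac{179}{5} + 33\right) 109 = \left(- \frac{14}{5}\right) 109 = - \frac{1526}{5}$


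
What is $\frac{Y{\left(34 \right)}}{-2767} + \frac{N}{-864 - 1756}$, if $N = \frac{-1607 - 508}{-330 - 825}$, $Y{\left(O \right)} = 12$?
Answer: $- \frac{2811027}{558214580} \approx -0.0050357$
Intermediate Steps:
$N = \frac{141}{77}$ ($N = - \frac{2115}{-1155} = \left(-2115\right) \left(- \frac{1}{1155}\right) = \frac{141}{77} \approx 1.8312$)
$\frac{Y{\left(34 \right)}}{-2767} + \frac{N}{-864 - 1756} = \frac{12}{-2767} + \frac{141}{77 \left(-864 - 1756\right)} = 12 \left(- \frac{1}{2767}\right) + \frac{141}{77 \left(-864 - 1756\right)} = - \frac{12}{2767} + \frac{141}{77 \left(-2620\right)} = - \frac{12}{2767} + \frac{141}{77} \left(- \frac{1}{2620}\right) = - \frac{12}{2767} - \frac{141}{201740} = - \frac{2811027}{558214580}$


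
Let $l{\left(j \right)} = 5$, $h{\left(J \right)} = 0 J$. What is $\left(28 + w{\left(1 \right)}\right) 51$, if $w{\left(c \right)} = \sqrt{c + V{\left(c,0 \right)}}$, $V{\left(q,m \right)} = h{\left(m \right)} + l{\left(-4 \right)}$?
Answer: $1428 + 51 \sqrt{6} \approx 1552.9$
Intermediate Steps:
$h{\left(J \right)} = 0$
$V{\left(q,m \right)} = 5$ ($V{\left(q,m \right)} = 0 + 5 = 5$)
$w{\left(c \right)} = \sqrt{5 + c}$ ($w{\left(c \right)} = \sqrt{c + 5} = \sqrt{5 + c}$)
$\left(28 + w{\left(1 \right)}\right) 51 = \left(28 + \sqrt{5 + 1}\right) 51 = \left(28 + \sqrt{6}\right) 51 = 1428 + 51 \sqrt{6}$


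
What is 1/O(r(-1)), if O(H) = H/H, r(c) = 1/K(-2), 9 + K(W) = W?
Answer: 1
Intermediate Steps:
K(W) = -9 + W
r(c) = -1/11 (r(c) = 1/(-9 - 2) = 1/(-11) = -1/11)
O(H) = 1
1/O(r(-1)) = 1/1 = 1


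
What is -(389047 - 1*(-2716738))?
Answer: -3105785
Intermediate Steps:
-(389047 - 1*(-2716738)) = -(389047 + 2716738) = -1*3105785 = -3105785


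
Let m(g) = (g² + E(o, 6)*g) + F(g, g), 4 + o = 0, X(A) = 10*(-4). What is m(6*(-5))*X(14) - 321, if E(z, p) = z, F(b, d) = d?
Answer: -39921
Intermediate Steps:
X(A) = -40
o = -4 (o = -4 + 0 = -4)
m(g) = g² - 3*g (m(g) = (g² - 4*g) + g = g² - 3*g)
m(6*(-5))*X(14) - 321 = ((6*(-5))*(-3 + 6*(-5)))*(-40) - 321 = -30*(-3 - 30)*(-40) - 321 = -30*(-33)*(-40) - 321 = 990*(-40) - 321 = -39600 - 321 = -39921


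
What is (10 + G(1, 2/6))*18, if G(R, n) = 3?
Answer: 234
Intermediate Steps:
(10 + G(1, 2/6))*18 = (10 + 3)*18 = 13*18 = 234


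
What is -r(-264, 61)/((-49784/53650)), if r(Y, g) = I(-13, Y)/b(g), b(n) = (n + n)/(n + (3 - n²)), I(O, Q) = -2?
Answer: 98099025/1518412 ≈ 64.606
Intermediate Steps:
b(n) = 2*n/(3 + n - n²) (b(n) = (2*n)/(3 + n - n²) = 2*n/(3 + n - n²))
r(Y, g) = -(3 + g - g²)/g (r(Y, g) = -2*(3 + g - g²)/(2*g) = -(3 + g - g²)/g)
-r(-264, 61)/((-49784/53650)) = -(-1 + 61 - 3/61)/((-49784/53650)) = -(-1 + 61 - 3*1/61)/((-49784*1/53650)) = -(-1 + 61 - 3/61)/(-24892/26825) = -3657*(-26825)/(61*24892) = -1*(-98099025/1518412) = 98099025/1518412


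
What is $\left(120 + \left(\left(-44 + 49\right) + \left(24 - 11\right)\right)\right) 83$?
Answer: $11454$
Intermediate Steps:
$\left(120 + \left(\left(-44 + 49\right) + \left(24 - 11\right)\right)\right) 83 = \left(120 + \left(5 + \left(24 - 11\right)\right)\right) 83 = \left(120 + \left(5 + 13\right)\right) 83 = \left(120 + 18\right) 83 = 138 \cdot 83 = 11454$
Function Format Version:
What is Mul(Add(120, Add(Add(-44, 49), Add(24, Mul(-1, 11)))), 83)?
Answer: 11454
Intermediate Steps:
Mul(Add(120, Add(Add(-44, 49), Add(24, Mul(-1, 11)))), 83) = Mul(Add(120, Add(5, Add(24, -11))), 83) = Mul(Add(120, Add(5, 13)), 83) = Mul(Add(120, 18), 83) = Mul(138, 83) = 11454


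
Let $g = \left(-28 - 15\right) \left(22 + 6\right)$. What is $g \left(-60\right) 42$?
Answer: $3034080$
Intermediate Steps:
$g = -1204$ ($g = \left(-43\right) 28 = -1204$)
$g \left(-60\right) 42 = \left(-1204\right) \left(-60\right) 42 = 72240 \cdot 42 = 3034080$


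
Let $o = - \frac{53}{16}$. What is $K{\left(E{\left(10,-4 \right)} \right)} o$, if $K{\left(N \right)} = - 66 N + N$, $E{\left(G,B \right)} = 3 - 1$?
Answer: $\frac{3445}{8} \approx 430.63$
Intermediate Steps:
$E{\left(G,B \right)} = 2$ ($E{\left(G,B \right)} = 3 - 1 = 2$)
$K{\left(N \right)} = - 65 N$
$o = - \frac{53}{16}$ ($o = \left(-53\right) \frac{1}{16} = - \frac{53}{16} \approx -3.3125$)
$K{\left(E{\left(10,-4 \right)} \right)} o = \left(-65\right) 2 \left(- \frac{53}{16}\right) = \left(-130\right) \left(- \frac{53}{16}\right) = \frac{3445}{8}$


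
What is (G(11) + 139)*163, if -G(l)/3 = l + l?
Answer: 11899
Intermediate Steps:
G(l) = -6*l (G(l) = -3*(l + l) = -6*l)
(G(11) + 139)*163 = (-6*11 + 139)*163 = (-66 + 139)*163 = 73*163 = 11899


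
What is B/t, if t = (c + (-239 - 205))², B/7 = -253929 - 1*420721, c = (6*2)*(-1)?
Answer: -2361275/103968 ≈ -22.712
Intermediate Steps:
c = -12 (c = 12*(-1) = -12)
B = -4722550 (B = 7*(-253929 - 1*420721) = 7*(-253929 - 420721) = 7*(-674650) = -4722550)
t = 207936 (t = (-12 + (-239 - 205))² = (-12 - 444)² = (-456)² = 207936)
B/t = -4722550/207936 = -4722550*1/207936 = -2361275/103968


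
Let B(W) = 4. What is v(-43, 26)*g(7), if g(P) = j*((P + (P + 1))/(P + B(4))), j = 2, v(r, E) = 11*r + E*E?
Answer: 6090/11 ≈ 553.64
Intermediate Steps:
v(r, E) = E² + 11*r (v(r, E) = 11*r + E² = E² + 11*r)
g(P) = 2*(1 + 2*P)/(4 + P) (g(P) = 2*((P + (P + 1))/(P + 4)) = 2*((P + (1 + P))/(4 + P)) = 2*((1 + 2*P)/(4 + P)) = 2*(1 + 2*P)/(4 + P))
v(-43, 26)*g(7) = (26² + 11*(-43))*(2*(1 + 2*7)/(4 + 7)) = (676 - 473)*(2*(1 + 14)/11) = 203*(2*(1/11)*15) = 203*(30/11) = 6090/11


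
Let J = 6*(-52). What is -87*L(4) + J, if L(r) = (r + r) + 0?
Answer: -1008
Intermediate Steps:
J = -312
L(r) = 2*r (L(r) = 2*r + 0 = 2*r)
-87*L(4) + J = -174*4 - 312 = -87*8 - 312 = -696 - 312 = -1008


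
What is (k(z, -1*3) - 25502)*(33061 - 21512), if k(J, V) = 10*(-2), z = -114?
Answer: -294753578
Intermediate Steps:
k(J, V) = -20
(k(z, -1*3) - 25502)*(33061 - 21512) = (-20 - 25502)*(33061 - 21512) = -25522*11549 = -294753578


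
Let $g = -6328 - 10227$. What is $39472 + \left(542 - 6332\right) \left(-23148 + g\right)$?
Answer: $229919842$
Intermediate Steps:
$g = -16555$ ($g = -6328 - 10227 = -16555$)
$39472 + \left(542 - 6332\right) \left(-23148 + g\right) = 39472 + \left(542 - 6332\right) \left(-23148 - 16555\right) = 39472 - -229880370 = 39472 + 229880370 = 229919842$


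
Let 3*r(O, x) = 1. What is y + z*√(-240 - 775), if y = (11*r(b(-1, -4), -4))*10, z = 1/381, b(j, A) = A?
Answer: 110/3 + I*√1015/381 ≈ 36.667 + 0.08362*I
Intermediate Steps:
r(O, x) = ⅓ (r(O, x) = (⅓)*1 = ⅓)
z = 1/381 ≈ 0.0026247
y = 110/3 (y = (11*(⅓))*10 = (11/3)*10 = 110/3 ≈ 36.667)
y + z*√(-240 - 775) = 110/3 + √(-240 - 775)/381 = 110/3 + √(-1015)/381 = 110/3 + (I*√1015)/381 = 110/3 + I*√1015/381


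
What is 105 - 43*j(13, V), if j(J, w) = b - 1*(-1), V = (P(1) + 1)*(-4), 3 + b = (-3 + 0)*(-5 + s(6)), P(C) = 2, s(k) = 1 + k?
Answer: 449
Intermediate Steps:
b = -9 (b = -3 + (-3 + 0)*(-5 + (1 + 6)) = -3 - 3*(-5 + 7) = -3 - 3*2 = -3 - 6 = -9)
V = -12 (V = (2 + 1)*(-4) = 3*(-4) = -12)
j(J, w) = -8 (j(J, w) = -9 - 1*(-1) = -9 + 1 = -8)
105 - 43*j(13, V) = 105 - 43*(-8) = 105 + 344 = 449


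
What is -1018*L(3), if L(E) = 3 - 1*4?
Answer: 1018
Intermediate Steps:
L(E) = -1 (L(E) = 3 - 4 = -1)
-1018*L(3) = -1018*(-1) = 1018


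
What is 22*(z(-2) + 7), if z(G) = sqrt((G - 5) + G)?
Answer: 154 + 66*I ≈ 154.0 + 66.0*I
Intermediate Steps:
z(G) = sqrt(-5 + 2*G) (z(G) = sqrt((-5 + G) + G) = sqrt(-5 + 2*G))
22*(z(-2) + 7) = 22*(sqrt(-5 + 2*(-2)) + 7) = 22*(sqrt(-5 - 4) + 7) = 22*(sqrt(-9) + 7) = 22*(3*I + 7) = 22*(7 + 3*I) = 154 + 66*I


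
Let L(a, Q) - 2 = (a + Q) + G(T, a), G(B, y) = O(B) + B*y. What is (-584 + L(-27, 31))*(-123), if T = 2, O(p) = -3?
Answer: 78105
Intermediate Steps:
G(B, y) = -3 + B*y
L(a, Q) = -1 + Q + 3*a (L(a, Q) = 2 + ((a + Q) + (-3 + 2*a)) = 2 + ((Q + a) + (-3 + 2*a)) = 2 + (-3 + Q + 3*a) = -1 + Q + 3*a)
(-584 + L(-27, 31))*(-123) = (-584 + (-1 + 31 + 3*(-27)))*(-123) = (-584 + (-1 + 31 - 81))*(-123) = (-584 - 51)*(-123) = -635*(-123) = 78105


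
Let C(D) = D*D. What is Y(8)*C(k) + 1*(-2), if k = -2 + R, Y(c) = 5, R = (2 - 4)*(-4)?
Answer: 178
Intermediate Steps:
R = 8 (R = -2*(-4) = 8)
k = 6 (k = -2 + 8 = 6)
C(D) = D²
Y(8)*C(k) + 1*(-2) = 5*6² + 1*(-2) = 5*36 - 2 = 180 - 2 = 178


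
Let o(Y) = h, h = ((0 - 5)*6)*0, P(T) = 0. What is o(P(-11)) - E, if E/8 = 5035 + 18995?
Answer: -192240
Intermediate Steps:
h = 0 (h = -5*6*0 = -30*0 = 0)
E = 192240 (E = 8*(5035 + 18995) = 8*24030 = 192240)
o(Y) = 0
o(P(-11)) - E = 0 - 1*192240 = 0 - 192240 = -192240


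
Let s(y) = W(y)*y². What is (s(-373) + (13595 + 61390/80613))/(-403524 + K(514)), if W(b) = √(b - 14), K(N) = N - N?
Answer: -1095995125/32529280212 - 139129*I*√43/134508 ≈ -0.033693 - 6.7827*I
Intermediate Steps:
K(N) = 0
W(b) = √(-14 + b)
s(y) = y²*√(-14 + y) (s(y) = √(-14 + y)*y² = y²*√(-14 + y))
(s(-373) + (13595 + 61390/80613))/(-403524 + K(514)) = ((-373)²*√(-14 - 373) + (13595 + 61390/80613))/(-403524 + 0) = (139129*√(-387) + (13595 + 61390*(1/80613)))/(-403524) = (139129*(3*I*√43) + (13595 + 61390/80613))*(-1/403524) = (417387*I*√43 + 1095995125/80613)*(-1/403524) = (1095995125/80613 + 417387*I*√43)*(-1/403524) = -1095995125/32529280212 - 139129*I*√43/134508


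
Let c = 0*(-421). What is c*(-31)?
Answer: 0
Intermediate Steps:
c = 0
c*(-31) = 0*(-31) = 0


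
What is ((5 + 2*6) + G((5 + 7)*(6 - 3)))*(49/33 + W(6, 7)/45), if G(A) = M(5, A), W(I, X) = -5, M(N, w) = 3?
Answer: 2720/99 ≈ 27.475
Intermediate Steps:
G(A) = 3
((5 + 2*6) + G((5 + 7)*(6 - 3)))*(49/33 + W(6, 7)/45) = ((5 + 2*6) + 3)*(49/33 - 5/45) = ((5 + 12) + 3)*(49*(1/33) - 5*1/45) = (17 + 3)*(49/33 - ⅑) = 20*(136/99) = 2720/99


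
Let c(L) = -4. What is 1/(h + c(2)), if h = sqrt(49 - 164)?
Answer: -4/131 - I*sqrt(115)/131 ≈ -0.030534 - 0.081861*I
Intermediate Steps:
h = I*sqrt(115) (h = sqrt(-115) = I*sqrt(115) ≈ 10.724*I)
1/(h + c(2)) = 1/(I*sqrt(115) - 4) = 1/(-4 + I*sqrt(115))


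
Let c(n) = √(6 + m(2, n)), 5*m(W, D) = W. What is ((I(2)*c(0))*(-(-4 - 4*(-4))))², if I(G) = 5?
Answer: 23040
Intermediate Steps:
m(W, D) = W/5
c(n) = 4*√10/5 (c(n) = √(6 + (⅕)*2) = √(6 + ⅖) = √(32/5) = 4*√10/5)
((I(2)*c(0))*(-(-4 - 4*(-4))))² = ((5*(4*√10/5))*(-(-4 - 4*(-4))))² = ((4*√10)*(-(-4 + 16)))² = ((4*√10)*(-1*12))² = ((4*√10)*(-12))² = (-48*√10)² = 23040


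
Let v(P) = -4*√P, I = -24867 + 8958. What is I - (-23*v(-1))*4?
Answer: -15909 - 368*I ≈ -15909.0 - 368.0*I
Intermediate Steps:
I = -15909
I - (-23*v(-1))*4 = -15909 - (-(-92)*√(-1))*4 = -15909 - (-(-92)*I)*4 = -15909 - 92*I*4 = -15909 - 368*I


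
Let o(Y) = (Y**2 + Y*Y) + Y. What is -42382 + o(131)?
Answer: -7929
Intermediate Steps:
o(Y) = Y + 2*Y**2 (o(Y) = (Y**2 + Y**2) + Y = 2*Y**2 + Y = Y + 2*Y**2)
-42382 + o(131) = -42382 + 131*(1 + 2*131) = -42382 + 131*(1 + 262) = -42382 + 131*263 = -42382 + 34453 = -7929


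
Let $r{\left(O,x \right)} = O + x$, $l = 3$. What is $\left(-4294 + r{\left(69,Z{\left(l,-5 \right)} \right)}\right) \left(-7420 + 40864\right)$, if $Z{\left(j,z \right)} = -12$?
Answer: $-141702228$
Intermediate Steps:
$\left(-4294 + r{\left(69,Z{\left(l,-5 \right)} \right)}\right) \left(-7420 + 40864\right) = \left(-4294 + \left(69 - 12\right)\right) \left(-7420 + 40864\right) = \left(-4294 + 57\right) 33444 = \left(-4237\right) 33444 = -141702228$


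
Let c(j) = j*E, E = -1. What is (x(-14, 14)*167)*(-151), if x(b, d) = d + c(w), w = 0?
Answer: -353038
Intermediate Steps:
c(j) = -j (c(j) = j*(-1) = -j)
x(b, d) = d (x(b, d) = d - 1*0 = d + 0 = d)
(x(-14, 14)*167)*(-151) = (14*167)*(-151) = 2338*(-151) = -353038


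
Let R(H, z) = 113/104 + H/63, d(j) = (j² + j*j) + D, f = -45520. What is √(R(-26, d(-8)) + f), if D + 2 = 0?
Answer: 5*I*√2171206310/1092 ≈ 213.35*I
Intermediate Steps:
D = -2 (D = -2 + 0 = -2)
d(j) = -2 + 2*j² (d(j) = (j² + j*j) - 2 = (j² + j²) - 2 = 2*j² - 2 = -2 + 2*j²)
R(H, z) = 113/104 + H/63 (R(H, z) = 113*(1/104) + H*(1/63) = 113/104 + H/63)
√(R(-26, d(-8)) + f) = √((113/104 + (1/63)*(-26)) - 45520) = √((113/104 - 26/63) - 45520) = √(4415/6552 - 45520) = √(-298242625/6552) = 5*I*√2171206310/1092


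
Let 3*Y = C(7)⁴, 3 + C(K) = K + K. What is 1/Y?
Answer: 3/14641 ≈ 0.00020490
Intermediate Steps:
C(K) = -3 + 2*K (C(K) = -3 + (K + K) = -3 + 2*K)
Y = 14641/3 (Y = (-3 + 2*7)⁴/3 = (-3 + 14)⁴/3 = (⅓)*11⁴ = (⅓)*14641 = 14641/3 ≈ 4880.3)
1/Y = 1/(14641/3) = 3/14641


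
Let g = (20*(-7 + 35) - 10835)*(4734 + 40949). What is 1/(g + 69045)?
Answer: -1/469323780 ≈ -2.1307e-9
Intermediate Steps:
g = -469392825 (g = (20*28 - 10835)*45683 = (560 - 10835)*45683 = -10275*45683 = -469392825)
1/(g + 69045) = 1/(-469392825 + 69045) = 1/(-469323780) = -1/469323780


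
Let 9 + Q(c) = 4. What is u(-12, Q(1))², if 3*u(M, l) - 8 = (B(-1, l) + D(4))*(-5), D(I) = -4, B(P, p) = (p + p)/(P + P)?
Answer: 1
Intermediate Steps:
Q(c) = -5 (Q(c) = -9 + 4 = -5)
B(P, p) = p/P (B(P, p) = (2*p)/((2*P)) = (2*p)*(1/(2*P)) = p/P)
u(M, l) = 28/3 + 5*l/3 (u(M, l) = 8/3 + ((l/(-1) - 4)*(-5))/3 = 8/3 + ((l*(-1) - 4)*(-5))/3 = 8/3 + ((-l - 4)*(-5))/3 = 8/3 + ((-4 - l)*(-5))/3 = 8/3 + (20 + 5*l)/3 = 8/3 + (20/3 + 5*l/3) = 28/3 + 5*l/3)
u(-12, Q(1))² = (28/3 + (5/3)*(-5))² = (28/3 - 25/3)² = 1² = 1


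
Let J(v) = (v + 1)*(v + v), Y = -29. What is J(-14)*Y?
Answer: -10556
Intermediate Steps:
J(v) = 2*v*(1 + v) (J(v) = (1 + v)*(2*v) = 2*v*(1 + v))
J(-14)*Y = (2*(-14)*(1 - 14))*(-29) = (2*(-14)*(-13))*(-29) = 364*(-29) = -10556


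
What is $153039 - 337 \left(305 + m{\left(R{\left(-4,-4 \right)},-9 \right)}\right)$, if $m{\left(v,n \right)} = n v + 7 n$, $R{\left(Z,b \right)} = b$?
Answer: $59353$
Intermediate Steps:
$m{\left(v,n \right)} = 7 n + n v$
$153039 - 337 \left(305 + m{\left(R{\left(-4,-4 \right)},-9 \right)}\right) = 153039 - 337 \left(305 - 9 \left(7 - 4\right)\right) = 153039 - 337 \left(305 - 27\right) = 153039 - 93686 = 59353$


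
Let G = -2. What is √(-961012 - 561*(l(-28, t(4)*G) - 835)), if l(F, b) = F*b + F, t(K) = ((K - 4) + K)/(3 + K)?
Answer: I*√494821 ≈ 703.44*I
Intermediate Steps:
t(K) = (-4 + 2*K)/(3 + K) (t(K) = ((-4 + K) + K)/(3 + K) = (-4 + 2*K)/(3 + K))
l(F, b) = F + F*b
√(-961012 - 561*(l(-28, t(4)*G) - 835)) = √(-961012 - 561*(-28*(1 + (2*(-2 + 4)/(3 + 4))*(-2)) - 835)) = √(-961012 - 561*(-28*(1 + (2*2/7)*(-2)) - 835)) = √(-961012 - 561*(-28*(1 + (2*(⅐)*2)*(-2)) - 835)) = √(-961012 - 561*(-28*(1 + (4/7)*(-2)) - 835)) = √(-961012 - 561*(-28*(1 - 8/7) - 835)) = √(-961012 - 561*(-28*(-⅐) - 835)) = √(-961012 - 561*(4 - 835)) = √(-961012 - 561*(-831)) = √(-961012 + 466191) = √(-494821) = I*√494821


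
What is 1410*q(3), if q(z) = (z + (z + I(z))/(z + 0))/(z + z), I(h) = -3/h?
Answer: 2585/3 ≈ 861.67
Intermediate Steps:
q(z) = (z + (z - 3/z)/z)/(2*z) (q(z) = (z + (z - 3/z)/(z + 0))/(z + z) = (z + (z - 3/z)/z)/((2*z)) = (z + (z - 3/z)/z)*(1/(2*z)) = (z + (z - 3/z)/z)/(2*z))
1410*q(3) = 1410*((½)*(-3 + 3²*(1 + 3))/3³) = 1410*((½)*(1/27)*(-3 + 9*4)) = 1410*((½)*(1/27)*(-3 + 36)) = 1410*((½)*(1/27)*33) = 1410*(11/18) = 2585/3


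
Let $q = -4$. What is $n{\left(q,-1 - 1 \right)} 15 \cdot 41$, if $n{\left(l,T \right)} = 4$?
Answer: $2460$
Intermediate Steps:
$n{\left(q,-1 - 1 \right)} 15 \cdot 41 = 4 \cdot 15 \cdot 41 = 60 \cdot 41 = 2460$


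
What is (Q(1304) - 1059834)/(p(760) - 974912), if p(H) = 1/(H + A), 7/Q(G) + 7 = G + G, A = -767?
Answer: 19296397589/17750225385 ≈ 1.0871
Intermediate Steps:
Q(G) = 7/(-7 + 2*G) (Q(G) = 7/(-7 + (G + G)) = 7/(-7 + 2*G))
p(H) = 1/(-767 + H) (p(H) = 1/(H - 767) = 1/(-767 + H))
(Q(1304) - 1059834)/(p(760) - 974912) = (7/(-7 + 2*1304) - 1059834)/(1/(-767 + 760) - 974912) = (7/(-7 + 2608) - 1059834)/(1/(-7) - 974912) = (7/2601 - 1059834)/(-1/7 - 974912) = (7*(1/2601) - 1059834)/(-6824385/7) = (7/2601 - 1059834)*(-7/6824385) = -2756628227/2601*(-7/6824385) = 19296397589/17750225385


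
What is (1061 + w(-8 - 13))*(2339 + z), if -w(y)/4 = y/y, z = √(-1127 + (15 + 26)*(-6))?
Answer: 2472323 + 1057*I*√1373 ≈ 2.4723e+6 + 39166.0*I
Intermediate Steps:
z = I*√1373 (z = √(-1127 + 41*(-6)) = √(-1127 - 246) = √(-1373) = I*√1373 ≈ 37.054*I)
w(y) = -4 (w(y) = -4*y/y = -4*1 = -4)
(1061 + w(-8 - 13))*(2339 + z) = (1061 - 4)*(2339 + I*√1373) = 1057*(2339 + I*√1373) = 2472323 + 1057*I*√1373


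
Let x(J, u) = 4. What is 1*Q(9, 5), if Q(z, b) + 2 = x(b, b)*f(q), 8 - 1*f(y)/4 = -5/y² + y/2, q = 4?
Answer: 99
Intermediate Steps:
f(y) = 32 - 2*y + 20/y² (f(y) = 32 - 4*(-5/y² + y/2) = 32 - 4*(y/2 - 5/y²) = 32 + (-2*y + 20/y²) = 32 - 2*y + 20/y²)
Q(z, b) = 99 (Q(z, b) = -2 + 4*(32 - 2*4 + 20/4²) = -2 + 4*(32 - 8 + 20*(1/16)) = -2 + 4*(32 - 8 + 5/4) = -2 + 4*(101/4) = -2 + 101 = 99)
1*Q(9, 5) = 1*99 = 99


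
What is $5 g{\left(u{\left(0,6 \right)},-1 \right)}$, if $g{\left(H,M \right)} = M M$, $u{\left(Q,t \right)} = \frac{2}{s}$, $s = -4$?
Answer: $5$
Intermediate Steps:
$u{\left(Q,t \right)} = - \frac{1}{2}$ ($u{\left(Q,t \right)} = \frac{2}{-4} = 2 \left(- \frac{1}{4}\right) = - \frac{1}{2}$)
$g{\left(H,M \right)} = M^{2}$
$5 g{\left(u{\left(0,6 \right)},-1 \right)} = 5 \left(-1\right)^{2} = 5 \cdot 1 = 5$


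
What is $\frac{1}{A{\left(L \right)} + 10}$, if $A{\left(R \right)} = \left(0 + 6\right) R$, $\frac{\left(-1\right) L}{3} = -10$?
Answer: $\frac{1}{190} \approx 0.0052632$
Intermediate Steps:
$L = 30$ ($L = \left(-3\right) \left(-10\right) = 30$)
$A{\left(R \right)} = 6 R$
$\frac{1}{A{\left(L \right)} + 10} = \frac{1}{6 \cdot 30 + 10} = \frac{1}{180 + 10} = \frac{1}{190}$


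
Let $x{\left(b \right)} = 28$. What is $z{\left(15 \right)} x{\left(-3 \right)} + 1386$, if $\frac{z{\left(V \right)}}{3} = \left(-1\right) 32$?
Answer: $-1302$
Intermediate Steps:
$z{\left(V \right)} = -96$ ($z{\left(V \right)} = 3 \left(\left(-1\right) 32\right) = 3 \left(-32\right) = -96$)
$z{\left(15 \right)} x{\left(-3 \right)} + 1386 = \left(-96\right) 28 + 1386 = -2688 + 1386 = -1302$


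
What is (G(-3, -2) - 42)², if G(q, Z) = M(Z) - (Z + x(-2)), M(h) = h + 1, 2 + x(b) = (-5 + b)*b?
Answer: 2809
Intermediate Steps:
x(b) = -2 + b*(-5 + b) (x(b) = -2 + (-5 + b)*b = -2 + b*(-5 + b))
M(h) = 1 + h
G(q, Z) = -11 (G(q, Z) = (1 + Z) - (Z + (-2 + (-2)² - 5*(-2))) = (1 + Z) - (Z + (-2 + 4 + 10)) = (1 + Z) - (Z + 12) = (1 + Z) - (12 + Z) = (1 + Z) + (-12 - Z) = -11)
(G(-3, -2) - 42)² = (-11 - 42)² = (-53)² = 2809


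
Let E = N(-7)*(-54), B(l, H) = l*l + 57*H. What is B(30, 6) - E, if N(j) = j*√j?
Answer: 1242 - 378*I*√7 ≈ 1242.0 - 1000.1*I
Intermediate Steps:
N(j) = j^(3/2)
B(l, H) = l² + 57*H
E = 378*I*√7 (E = (-7)^(3/2)*(-54) = -7*I*√7*(-54) = 378*I*√7 ≈ 1000.1*I)
B(30, 6) - E = (30² + 57*6) - 378*I*√7 = (900 + 342) - 378*I*√7 = 1242 - 378*I*√7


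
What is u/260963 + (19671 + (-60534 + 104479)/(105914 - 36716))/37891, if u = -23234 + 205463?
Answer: 833033752605011/684240136785534 ≈ 1.2175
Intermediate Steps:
u = 182229
u/260963 + (19671 + (-60534 + 104479)/(105914 - 36716))/37891 = 182229/260963 + (19671 + (-60534 + 104479)/(105914 - 36716))/37891 = 182229*(1/260963) + (19671 + 43945/69198)*(1/37891) = 182229/260963 + (19671 + 43945*(1/69198))*(1/37891) = 182229/260963 + (19671 + 43945/69198)*(1/37891) = 182229/260963 + (1361237803/69198)*(1/37891) = 182229/260963 + 1361237803/2621981418 = 833033752605011/684240136785534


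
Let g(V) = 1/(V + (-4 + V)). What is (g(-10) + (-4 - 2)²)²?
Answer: 744769/576 ≈ 1293.0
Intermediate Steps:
g(V) = 1/(-4 + 2*V)
(g(-10) + (-4 - 2)²)² = (1/(2*(-2 - 10)) + (-4 - 2)²)² = ((½)/(-12) + (-6)²)² = ((½)*(-1/12) + 36)² = (-1/24 + 36)² = (863/24)² = 744769/576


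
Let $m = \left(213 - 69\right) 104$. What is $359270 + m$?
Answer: $374246$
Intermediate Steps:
$m = 14976$ ($m = 144 \cdot 104 = 14976$)
$359270 + m = 359270 + 14976 = 374246$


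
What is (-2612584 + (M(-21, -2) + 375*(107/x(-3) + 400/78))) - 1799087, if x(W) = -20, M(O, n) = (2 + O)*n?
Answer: -229409241/52 ≈ -4.4117e+6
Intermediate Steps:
M(O, n) = n*(2 + O)
(-2612584 + (M(-21, -2) + 375*(107/x(-3) + 400/78))) - 1799087 = (-2612584 + (-2*(2 - 21) + 375*(107/(-20) + 400/78))) - 1799087 = (-2612584 + (-2*(-19) + 375*(107*(-1/20) + 400*(1/78)))) - 1799087 = (-2612584 + (38 + 375*(-107/20 + 200/39))) - 1799087 = (-2612584 + (38 + 375*(-173/780))) - 1799087 = (-2612584 + (38 - 4325/52)) - 1799087 = (-2612584 - 2349/52) - 1799087 = -135856717/52 - 1799087 = -229409241/52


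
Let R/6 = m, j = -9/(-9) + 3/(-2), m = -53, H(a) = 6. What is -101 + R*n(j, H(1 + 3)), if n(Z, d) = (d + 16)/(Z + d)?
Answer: -1373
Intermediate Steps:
j = -½ (j = -9*(-⅑) + 3*(-½) = 1 - 3/2 = -½ ≈ -0.50000)
R = -318 (R = 6*(-53) = -318)
n(Z, d) = (16 + d)/(Z + d)
-101 + R*n(j, H(1 + 3)) = -101 - 318*(16 + 6)/(-½ + 6) = -101 - 318*22/11/2 = -101 - 636*22/11 = -101 - 318*4 = -101 - 1272 = -1373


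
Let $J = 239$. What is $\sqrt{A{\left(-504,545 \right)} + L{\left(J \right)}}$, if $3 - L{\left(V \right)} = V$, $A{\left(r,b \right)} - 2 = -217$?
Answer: $i \sqrt{451} \approx 21.237 i$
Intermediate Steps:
$A{\left(r,b \right)} = -215$ ($A{\left(r,b \right)} = 2 - 217 = -215$)
$L{\left(V \right)} = 3 - V$
$\sqrt{A{\left(-504,545 \right)} + L{\left(J \right)}} = \sqrt{-215 + \left(3 - 239\right)} = \sqrt{-215 - 236} = \sqrt{-451} = i \sqrt{451}$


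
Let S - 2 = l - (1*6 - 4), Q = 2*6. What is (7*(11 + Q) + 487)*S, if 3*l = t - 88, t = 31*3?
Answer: 1080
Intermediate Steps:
Q = 12
t = 93
l = 5/3 (l = (93 - 88)/3 = (⅓)*5 = 5/3 ≈ 1.6667)
S = 5/3 (S = 2 + (5/3 - (1*6 - 4)) = 2 + (5/3 - (6 - 4)) = 2 + (5/3 - 1*2) = 2 + (5/3 - 2) = 2 - ⅓ = 5/3 ≈ 1.6667)
(7*(11 + Q) + 487)*S = (7*(11 + 12) + 487)*(5/3) = (7*23 + 487)*(5/3) = (161 + 487)*(5/3) = 648*(5/3) = 1080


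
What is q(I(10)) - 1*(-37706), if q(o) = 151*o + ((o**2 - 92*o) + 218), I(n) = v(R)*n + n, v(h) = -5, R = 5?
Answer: 37164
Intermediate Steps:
I(n) = -4*n (I(n) = -5*n + n = -4*n)
q(o) = 218 + o**2 + 59*o (q(o) = 151*o + (218 + o**2 - 92*o) = 218 + o**2 + 59*o)
q(I(10)) - 1*(-37706) = (218 + (-4*10)**2 + 59*(-4*10)) - 1*(-37706) = (218 + (-40)**2 + 59*(-40)) + 37706 = (218 + 1600 - 2360) + 37706 = -542 + 37706 = 37164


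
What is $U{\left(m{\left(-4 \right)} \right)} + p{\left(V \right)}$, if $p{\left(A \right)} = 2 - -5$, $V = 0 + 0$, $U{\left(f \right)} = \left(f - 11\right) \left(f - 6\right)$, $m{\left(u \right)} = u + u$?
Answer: $273$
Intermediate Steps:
$m{\left(u \right)} = 2 u$
$U{\left(f \right)} = \left(-11 + f\right) \left(-6 + f\right)$
$V = 0$
$p{\left(A \right)} = 7$ ($p{\left(A \right)} = 2 + 5 = 7$)
$U{\left(m{\left(-4 \right)} \right)} + p{\left(V \right)} = \left(66 + \left(2 \left(-4\right)\right)^{2} - 17 \cdot 2 \left(-4\right)\right) + 7 = \left(66 + \left(-8\right)^{2} - -136\right) + 7 = \left(66 + 64 + 136\right) + 7 = 266 + 7 = 273$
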